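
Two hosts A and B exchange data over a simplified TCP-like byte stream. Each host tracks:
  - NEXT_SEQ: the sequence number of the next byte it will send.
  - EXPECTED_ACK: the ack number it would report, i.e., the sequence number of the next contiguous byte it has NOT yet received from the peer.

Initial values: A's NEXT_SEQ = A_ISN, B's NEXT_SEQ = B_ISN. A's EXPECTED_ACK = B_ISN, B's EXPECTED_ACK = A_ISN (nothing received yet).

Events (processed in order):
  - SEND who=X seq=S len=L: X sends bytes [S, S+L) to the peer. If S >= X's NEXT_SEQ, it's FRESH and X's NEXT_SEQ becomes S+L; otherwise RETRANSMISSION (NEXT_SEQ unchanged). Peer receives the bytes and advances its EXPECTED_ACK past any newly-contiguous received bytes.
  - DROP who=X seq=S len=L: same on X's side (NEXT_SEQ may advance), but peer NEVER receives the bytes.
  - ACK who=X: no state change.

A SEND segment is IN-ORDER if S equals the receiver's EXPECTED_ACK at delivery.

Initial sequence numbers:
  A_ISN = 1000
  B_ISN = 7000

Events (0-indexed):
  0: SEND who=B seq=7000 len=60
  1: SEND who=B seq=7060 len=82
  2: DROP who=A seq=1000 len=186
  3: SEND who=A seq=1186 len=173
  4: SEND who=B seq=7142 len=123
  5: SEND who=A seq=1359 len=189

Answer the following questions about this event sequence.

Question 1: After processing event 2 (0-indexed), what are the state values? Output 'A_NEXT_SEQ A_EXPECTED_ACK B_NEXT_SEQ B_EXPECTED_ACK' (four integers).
After event 0: A_seq=1000 A_ack=7060 B_seq=7060 B_ack=1000
After event 1: A_seq=1000 A_ack=7142 B_seq=7142 B_ack=1000
After event 2: A_seq=1186 A_ack=7142 B_seq=7142 B_ack=1000

1186 7142 7142 1000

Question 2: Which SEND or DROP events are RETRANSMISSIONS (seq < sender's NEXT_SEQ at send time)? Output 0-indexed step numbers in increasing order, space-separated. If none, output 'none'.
Step 0: SEND seq=7000 -> fresh
Step 1: SEND seq=7060 -> fresh
Step 2: DROP seq=1000 -> fresh
Step 3: SEND seq=1186 -> fresh
Step 4: SEND seq=7142 -> fresh
Step 5: SEND seq=1359 -> fresh

Answer: none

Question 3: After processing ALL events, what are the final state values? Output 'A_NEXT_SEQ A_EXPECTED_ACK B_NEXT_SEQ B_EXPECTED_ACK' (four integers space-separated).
Answer: 1548 7265 7265 1000

Derivation:
After event 0: A_seq=1000 A_ack=7060 B_seq=7060 B_ack=1000
After event 1: A_seq=1000 A_ack=7142 B_seq=7142 B_ack=1000
After event 2: A_seq=1186 A_ack=7142 B_seq=7142 B_ack=1000
After event 3: A_seq=1359 A_ack=7142 B_seq=7142 B_ack=1000
After event 4: A_seq=1359 A_ack=7265 B_seq=7265 B_ack=1000
After event 5: A_seq=1548 A_ack=7265 B_seq=7265 B_ack=1000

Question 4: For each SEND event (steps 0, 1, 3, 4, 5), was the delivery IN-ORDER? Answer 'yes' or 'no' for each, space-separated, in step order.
Answer: yes yes no yes no

Derivation:
Step 0: SEND seq=7000 -> in-order
Step 1: SEND seq=7060 -> in-order
Step 3: SEND seq=1186 -> out-of-order
Step 4: SEND seq=7142 -> in-order
Step 5: SEND seq=1359 -> out-of-order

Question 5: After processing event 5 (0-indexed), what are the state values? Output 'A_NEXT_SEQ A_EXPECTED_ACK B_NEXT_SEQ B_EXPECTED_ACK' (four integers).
After event 0: A_seq=1000 A_ack=7060 B_seq=7060 B_ack=1000
After event 1: A_seq=1000 A_ack=7142 B_seq=7142 B_ack=1000
After event 2: A_seq=1186 A_ack=7142 B_seq=7142 B_ack=1000
After event 3: A_seq=1359 A_ack=7142 B_seq=7142 B_ack=1000
After event 4: A_seq=1359 A_ack=7265 B_seq=7265 B_ack=1000
After event 5: A_seq=1548 A_ack=7265 B_seq=7265 B_ack=1000

1548 7265 7265 1000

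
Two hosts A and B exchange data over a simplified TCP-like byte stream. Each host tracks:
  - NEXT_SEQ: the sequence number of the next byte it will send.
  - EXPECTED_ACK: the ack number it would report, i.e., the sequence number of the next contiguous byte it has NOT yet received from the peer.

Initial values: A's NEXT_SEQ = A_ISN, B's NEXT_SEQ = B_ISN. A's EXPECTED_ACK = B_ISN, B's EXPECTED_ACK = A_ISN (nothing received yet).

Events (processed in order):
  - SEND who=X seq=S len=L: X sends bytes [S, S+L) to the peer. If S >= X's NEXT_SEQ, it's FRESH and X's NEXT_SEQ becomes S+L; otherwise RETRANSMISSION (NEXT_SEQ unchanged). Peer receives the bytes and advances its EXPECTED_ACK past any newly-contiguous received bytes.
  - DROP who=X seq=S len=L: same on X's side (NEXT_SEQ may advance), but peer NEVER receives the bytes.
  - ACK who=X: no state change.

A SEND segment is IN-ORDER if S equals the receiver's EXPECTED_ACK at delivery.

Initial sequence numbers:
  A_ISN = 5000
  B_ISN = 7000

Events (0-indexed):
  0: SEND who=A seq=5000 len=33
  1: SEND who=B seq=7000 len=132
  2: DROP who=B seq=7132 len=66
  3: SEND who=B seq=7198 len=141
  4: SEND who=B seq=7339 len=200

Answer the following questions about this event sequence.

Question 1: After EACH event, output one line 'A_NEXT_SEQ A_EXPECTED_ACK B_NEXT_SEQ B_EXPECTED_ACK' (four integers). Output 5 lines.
5033 7000 7000 5033
5033 7132 7132 5033
5033 7132 7198 5033
5033 7132 7339 5033
5033 7132 7539 5033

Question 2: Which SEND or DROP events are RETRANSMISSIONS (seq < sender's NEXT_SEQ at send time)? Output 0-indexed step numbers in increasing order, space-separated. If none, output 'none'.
Answer: none

Derivation:
Step 0: SEND seq=5000 -> fresh
Step 1: SEND seq=7000 -> fresh
Step 2: DROP seq=7132 -> fresh
Step 3: SEND seq=7198 -> fresh
Step 4: SEND seq=7339 -> fresh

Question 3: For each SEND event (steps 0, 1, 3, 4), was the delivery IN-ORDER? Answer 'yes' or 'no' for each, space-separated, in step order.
Step 0: SEND seq=5000 -> in-order
Step 1: SEND seq=7000 -> in-order
Step 3: SEND seq=7198 -> out-of-order
Step 4: SEND seq=7339 -> out-of-order

Answer: yes yes no no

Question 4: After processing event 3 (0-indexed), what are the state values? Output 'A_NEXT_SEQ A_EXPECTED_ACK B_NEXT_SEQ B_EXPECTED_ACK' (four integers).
After event 0: A_seq=5033 A_ack=7000 B_seq=7000 B_ack=5033
After event 1: A_seq=5033 A_ack=7132 B_seq=7132 B_ack=5033
After event 2: A_seq=5033 A_ack=7132 B_seq=7198 B_ack=5033
After event 3: A_seq=5033 A_ack=7132 B_seq=7339 B_ack=5033

5033 7132 7339 5033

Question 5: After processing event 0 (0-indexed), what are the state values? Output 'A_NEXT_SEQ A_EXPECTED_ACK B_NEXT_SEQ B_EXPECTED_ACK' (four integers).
After event 0: A_seq=5033 A_ack=7000 B_seq=7000 B_ack=5033

5033 7000 7000 5033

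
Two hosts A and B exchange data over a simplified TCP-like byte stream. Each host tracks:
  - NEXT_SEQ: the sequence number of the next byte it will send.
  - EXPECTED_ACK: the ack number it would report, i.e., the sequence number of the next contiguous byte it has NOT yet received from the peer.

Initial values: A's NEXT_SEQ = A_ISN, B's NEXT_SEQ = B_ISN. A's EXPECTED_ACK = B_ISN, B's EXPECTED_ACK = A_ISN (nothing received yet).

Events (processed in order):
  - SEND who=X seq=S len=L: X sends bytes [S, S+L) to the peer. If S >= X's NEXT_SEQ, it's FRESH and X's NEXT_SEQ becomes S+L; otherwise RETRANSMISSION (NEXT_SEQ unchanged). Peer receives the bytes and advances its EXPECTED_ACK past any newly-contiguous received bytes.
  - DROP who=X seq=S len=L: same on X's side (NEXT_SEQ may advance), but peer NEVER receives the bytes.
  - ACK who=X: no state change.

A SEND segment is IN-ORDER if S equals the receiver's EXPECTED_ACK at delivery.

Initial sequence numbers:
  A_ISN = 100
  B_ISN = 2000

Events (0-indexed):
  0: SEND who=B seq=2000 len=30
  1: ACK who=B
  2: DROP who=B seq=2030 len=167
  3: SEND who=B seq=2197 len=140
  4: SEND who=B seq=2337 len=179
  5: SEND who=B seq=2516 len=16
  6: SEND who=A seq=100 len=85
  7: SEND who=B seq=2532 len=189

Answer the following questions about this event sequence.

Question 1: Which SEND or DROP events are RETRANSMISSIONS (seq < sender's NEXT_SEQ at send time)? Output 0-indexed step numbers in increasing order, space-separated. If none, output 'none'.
Step 0: SEND seq=2000 -> fresh
Step 2: DROP seq=2030 -> fresh
Step 3: SEND seq=2197 -> fresh
Step 4: SEND seq=2337 -> fresh
Step 5: SEND seq=2516 -> fresh
Step 6: SEND seq=100 -> fresh
Step 7: SEND seq=2532 -> fresh

Answer: none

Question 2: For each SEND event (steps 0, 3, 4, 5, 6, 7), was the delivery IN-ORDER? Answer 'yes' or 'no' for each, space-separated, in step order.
Step 0: SEND seq=2000 -> in-order
Step 3: SEND seq=2197 -> out-of-order
Step 4: SEND seq=2337 -> out-of-order
Step 5: SEND seq=2516 -> out-of-order
Step 6: SEND seq=100 -> in-order
Step 7: SEND seq=2532 -> out-of-order

Answer: yes no no no yes no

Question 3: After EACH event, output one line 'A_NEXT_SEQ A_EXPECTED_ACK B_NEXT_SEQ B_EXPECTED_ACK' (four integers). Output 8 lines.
100 2030 2030 100
100 2030 2030 100
100 2030 2197 100
100 2030 2337 100
100 2030 2516 100
100 2030 2532 100
185 2030 2532 185
185 2030 2721 185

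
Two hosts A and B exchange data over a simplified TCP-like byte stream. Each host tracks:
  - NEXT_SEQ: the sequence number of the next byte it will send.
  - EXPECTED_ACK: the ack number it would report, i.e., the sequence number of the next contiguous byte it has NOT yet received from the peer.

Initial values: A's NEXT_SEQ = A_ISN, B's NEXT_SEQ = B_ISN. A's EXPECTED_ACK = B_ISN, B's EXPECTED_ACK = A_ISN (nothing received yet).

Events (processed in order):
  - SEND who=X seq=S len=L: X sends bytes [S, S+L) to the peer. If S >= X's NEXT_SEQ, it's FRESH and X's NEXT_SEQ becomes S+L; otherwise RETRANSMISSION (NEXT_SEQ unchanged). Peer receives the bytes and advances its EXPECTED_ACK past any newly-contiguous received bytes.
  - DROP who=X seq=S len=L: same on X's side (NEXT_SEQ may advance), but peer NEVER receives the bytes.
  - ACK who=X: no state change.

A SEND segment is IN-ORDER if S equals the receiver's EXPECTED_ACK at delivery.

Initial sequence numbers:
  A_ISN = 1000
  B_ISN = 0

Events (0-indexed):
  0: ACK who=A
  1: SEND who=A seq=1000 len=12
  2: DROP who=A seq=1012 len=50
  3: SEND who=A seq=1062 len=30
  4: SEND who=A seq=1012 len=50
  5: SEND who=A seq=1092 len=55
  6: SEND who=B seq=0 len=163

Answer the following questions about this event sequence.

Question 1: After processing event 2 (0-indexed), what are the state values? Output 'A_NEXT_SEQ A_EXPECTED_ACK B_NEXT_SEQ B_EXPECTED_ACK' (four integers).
After event 0: A_seq=1000 A_ack=0 B_seq=0 B_ack=1000
After event 1: A_seq=1012 A_ack=0 B_seq=0 B_ack=1012
After event 2: A_seq=1062 A_ack=0 B_seq=0 B_ack=1012

1062 0 0 1012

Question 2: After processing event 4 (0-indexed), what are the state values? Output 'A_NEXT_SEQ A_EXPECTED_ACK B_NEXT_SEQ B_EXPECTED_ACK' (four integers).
After event 0: A_seq=1000 A_ack=0 B_seq=0 B_ack=1000
After event 1: A_seq=1012 A_ack=0 B_seq=0 B_ack=1012
After event 2: A_seq=1062 A_ack=0 B_seq=0 B_ack=1012
After event 3: A_seq=1092 A_ack=0 B_seq=0 B_ack=1012
After event 4: A_seq=1092 A_ack=0 B_seq=0 B_ack=1092

1092 0 0 1092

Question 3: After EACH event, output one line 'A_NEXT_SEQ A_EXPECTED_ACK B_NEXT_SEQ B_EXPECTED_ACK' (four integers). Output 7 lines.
1000 0 0 1000
1012 0 0 1012
1062 0 0 1012
1092 0 0 1012
1092 0 0 1092
1147 0 0 1147
1147 163 163 1147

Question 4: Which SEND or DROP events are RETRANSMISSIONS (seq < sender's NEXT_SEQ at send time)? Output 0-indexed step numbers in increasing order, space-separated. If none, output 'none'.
Answer: 4

Derivation:
Step 1: SEND seq=1000 -> fresh
Step 2: DROP seq=1012 -> fresh
Step 3: SEND seq=1062 -> fresh
Step 4: SEND seq=1012 -> retransmit
Step 5: SEND seq=1092 -> fresh
Step 6: SEND seq=0 -> fresh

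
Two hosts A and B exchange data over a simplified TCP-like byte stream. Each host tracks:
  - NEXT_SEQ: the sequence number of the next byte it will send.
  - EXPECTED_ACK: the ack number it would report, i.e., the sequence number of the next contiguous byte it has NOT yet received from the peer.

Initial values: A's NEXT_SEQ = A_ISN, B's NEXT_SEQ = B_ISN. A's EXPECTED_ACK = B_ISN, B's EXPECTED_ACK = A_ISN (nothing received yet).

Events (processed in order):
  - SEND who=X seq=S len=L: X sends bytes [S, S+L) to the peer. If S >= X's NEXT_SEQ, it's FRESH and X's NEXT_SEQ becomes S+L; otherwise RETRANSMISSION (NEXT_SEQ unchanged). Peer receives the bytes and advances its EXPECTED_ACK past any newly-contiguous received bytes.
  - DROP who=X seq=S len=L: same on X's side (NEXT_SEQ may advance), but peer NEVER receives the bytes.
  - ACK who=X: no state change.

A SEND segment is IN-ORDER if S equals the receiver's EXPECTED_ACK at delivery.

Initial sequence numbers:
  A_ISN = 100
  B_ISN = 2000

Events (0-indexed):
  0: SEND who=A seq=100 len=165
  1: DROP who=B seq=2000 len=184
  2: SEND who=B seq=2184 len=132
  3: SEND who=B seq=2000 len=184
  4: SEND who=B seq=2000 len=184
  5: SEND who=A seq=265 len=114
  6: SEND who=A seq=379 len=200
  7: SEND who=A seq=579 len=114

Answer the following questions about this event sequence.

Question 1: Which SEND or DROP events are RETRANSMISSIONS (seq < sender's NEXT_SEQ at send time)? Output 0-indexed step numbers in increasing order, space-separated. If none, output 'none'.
Answer: 3 4

Derivation:
Step 0: SEND seq=100 -> fresh
Step 1: DROP seq=2000 -> fresh
Step 2: SEND seq=2184 -> fresh
Step 3: SEND seq=2000 -> retransmit
Step 4: SEND seq=2000 -> retransmit
Step 5: SEND seq=265 -> fresh
Step 6: SEND seq=379 -> fresh
Step 7: SEND seq=579 -> fresh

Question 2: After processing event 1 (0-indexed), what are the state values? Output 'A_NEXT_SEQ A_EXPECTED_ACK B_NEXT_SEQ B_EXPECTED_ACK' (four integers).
After event 0: A_seq=265 A_ack=2000 B_seq=2000 B_ack=265
After event 1: A_seq=265 A_ack=2000 B_seq=2184 B_ack=265

265 2000 2184 265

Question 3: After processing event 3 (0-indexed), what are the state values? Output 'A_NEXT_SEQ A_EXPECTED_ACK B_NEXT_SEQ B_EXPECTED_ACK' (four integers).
After event 0: A_seq=265 A_ack=2000 B_seq=2000 B_ack=265
After event 1: A_seq=265 A_ack=2000 B_seq=2184 B_ack=265
After event 2: A_seq=265 A_ack=2000 B_seq=2316 B_ack=265
After event 3: A_seq=265 A_ack=2316 B_seq=2316 B_ack=265

265 2316 2316 265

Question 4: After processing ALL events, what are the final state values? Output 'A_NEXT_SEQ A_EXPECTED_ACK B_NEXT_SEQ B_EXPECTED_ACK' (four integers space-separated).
Answer: 693 2316 2316 693

Derivation:
After event 0: A_seq=265 A_ack=2000 B_seq=2000 B_ack=265
After event 1: A_seq=265 A_ack=2000 B_seq=2184 B_ack=265
After event 2: A_seq=265 A_ack=2000 B_seq=2316 B_ack=265
After event 3: A_seq=265 A_ack=2316 B_seq=2316 B_ack=265
After event 4: A_seq=265 A_ack=2316 B_seq=2316 B_ack=265
After event 5: A_seq=379 A_ack=2316 B_seq=2316 B_ack=379
After event 6: A_seq=579 A_ack=2316 B_seq=2316 B_ack=579
After event 7: A_seq=693 A_ack=2316 B_seq=2316 B_ack=693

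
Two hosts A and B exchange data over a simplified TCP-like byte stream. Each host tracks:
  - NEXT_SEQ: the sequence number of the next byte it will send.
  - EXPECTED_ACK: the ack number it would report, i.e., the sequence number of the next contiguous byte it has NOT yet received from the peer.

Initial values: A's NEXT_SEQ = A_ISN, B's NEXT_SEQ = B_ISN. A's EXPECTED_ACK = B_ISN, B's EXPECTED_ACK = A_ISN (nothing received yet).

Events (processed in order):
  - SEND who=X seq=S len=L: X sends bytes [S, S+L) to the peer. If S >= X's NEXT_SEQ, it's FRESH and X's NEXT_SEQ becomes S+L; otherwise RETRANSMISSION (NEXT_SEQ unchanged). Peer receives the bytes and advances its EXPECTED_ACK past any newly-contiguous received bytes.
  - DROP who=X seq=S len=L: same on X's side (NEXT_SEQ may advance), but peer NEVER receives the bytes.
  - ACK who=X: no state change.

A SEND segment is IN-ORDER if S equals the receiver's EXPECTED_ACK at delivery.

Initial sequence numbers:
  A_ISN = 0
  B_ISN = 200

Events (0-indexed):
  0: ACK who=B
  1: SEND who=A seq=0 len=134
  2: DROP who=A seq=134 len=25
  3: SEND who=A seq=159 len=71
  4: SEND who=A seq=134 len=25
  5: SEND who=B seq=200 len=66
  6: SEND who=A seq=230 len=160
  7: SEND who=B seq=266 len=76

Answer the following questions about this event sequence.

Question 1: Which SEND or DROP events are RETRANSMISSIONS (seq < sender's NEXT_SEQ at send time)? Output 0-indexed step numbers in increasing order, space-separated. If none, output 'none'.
Step 1: SEND seq=0 -> fresh
Step 2: DROP seq=134 -> fresh
Step 3: SEND seq=159 -> fresh
Step 4: SEND seq=134 -> retransmit
Step 5: SEND seq=200 -> fresh
Step 6: SEND seq=230 -> fresh
Step 7: SEND seq=266 -> fresh

Answer: 4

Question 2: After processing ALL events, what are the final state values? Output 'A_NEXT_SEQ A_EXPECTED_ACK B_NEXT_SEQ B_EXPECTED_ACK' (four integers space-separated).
Answer: 390 342 342 390

Derivation:
After event 0: A_seq=0 A_ack=200 B_seq=200 B_ack=0
After event 1: A_seq=134 A_ack=200 B_seq=200 B_ack=134
After event 2: A_seq=159 A_ack=200 B_seq=200 B_ack=134
After event 3: A_seq=230 A_ack=200 B_seq=200 B_ack=134
After event 4: A_seq=230 A_ack=200 B_seq=200 B_ack=230
After event 5: A_seq=230 A_ack=266 B_seq=266 B_ack=230
After event 6: A_seq=390 A_ack=266 B_seq=266 B_ack=390
After event 7: A_seq=390 A_ack=342 B_seq=342 B_ack=390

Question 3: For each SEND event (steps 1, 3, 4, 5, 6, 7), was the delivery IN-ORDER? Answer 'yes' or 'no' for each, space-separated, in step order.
Answer: yes no yes yes yes yes

Derivation:
Step 1: SEND seq=0 -> in-order
Step 3: SEND seq=159 -> out-of-order
Step 4: SEND seq=134 -> in-order
Step 5: SEND seq=200 -> in-order
Step 6: SEND seq=230 -> in-order
Step 7: SEND seq=266 -> in-order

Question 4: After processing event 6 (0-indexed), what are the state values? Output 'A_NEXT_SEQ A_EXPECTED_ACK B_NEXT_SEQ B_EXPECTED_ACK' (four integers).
After event 0: A_seq=0 A_ack=200 B_seq=200 B_ack=0
After event 1: A_seq=134 A_ack=200 B_seq=200 B_ack=134
After event 2: A_seq=159 A_ack=200 B_seq=200 B_ack=134
After event 3: A_seq=230 A_ack=200 B_seq=200 B_ack=134
After event 4: A_seq=230 A_ack=200 B_seq=200 B_ack=230
After event 5: A_seq=230 A_ack=266 B_seq=266 B_ack=230
After event 6: A_seq=390 A_ack=266 B_seq=266 B_ack=390

390 266 266 390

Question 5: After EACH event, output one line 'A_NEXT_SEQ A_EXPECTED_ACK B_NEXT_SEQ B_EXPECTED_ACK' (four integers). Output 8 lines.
0 200 200 0
134 200 200 134
159 200 200 134
230 200 200 134
230 200 200 230
230 266 266 230
390 266 266 390
390 342 342 390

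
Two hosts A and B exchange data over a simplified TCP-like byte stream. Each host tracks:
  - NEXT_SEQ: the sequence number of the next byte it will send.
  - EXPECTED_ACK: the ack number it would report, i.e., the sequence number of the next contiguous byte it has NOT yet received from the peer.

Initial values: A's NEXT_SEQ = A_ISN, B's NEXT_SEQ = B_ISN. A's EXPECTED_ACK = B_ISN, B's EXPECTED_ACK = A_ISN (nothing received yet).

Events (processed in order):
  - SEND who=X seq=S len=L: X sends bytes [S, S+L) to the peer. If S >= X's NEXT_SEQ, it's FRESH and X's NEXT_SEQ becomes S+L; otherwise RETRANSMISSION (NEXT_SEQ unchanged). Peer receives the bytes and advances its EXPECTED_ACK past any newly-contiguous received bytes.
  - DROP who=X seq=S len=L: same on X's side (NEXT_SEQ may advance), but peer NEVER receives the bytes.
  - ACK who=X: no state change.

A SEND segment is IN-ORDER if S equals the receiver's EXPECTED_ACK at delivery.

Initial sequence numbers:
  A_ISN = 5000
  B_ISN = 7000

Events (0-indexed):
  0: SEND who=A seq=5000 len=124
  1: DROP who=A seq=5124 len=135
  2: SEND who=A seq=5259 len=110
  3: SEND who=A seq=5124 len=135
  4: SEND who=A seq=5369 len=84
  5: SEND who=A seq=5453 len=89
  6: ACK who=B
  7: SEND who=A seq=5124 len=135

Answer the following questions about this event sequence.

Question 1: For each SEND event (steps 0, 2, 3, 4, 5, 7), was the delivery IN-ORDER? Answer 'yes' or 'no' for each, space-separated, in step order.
Answer: yes no yes yes yes no

Derivation:
Step 0: SEND seq=5000 -> in-order
Step 2: SEND seq=5259 -> out-of-order
Step 3: SEND seq=5124 -> in-order
Step 4: SEND seq=5369 -> in-order
Step 5: SEND seq=5453 -> in-order
Step 7: SEND seq=5124 -> out-of-order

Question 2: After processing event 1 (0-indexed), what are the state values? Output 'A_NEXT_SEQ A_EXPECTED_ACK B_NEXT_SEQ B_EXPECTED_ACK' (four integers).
After event 0: A_seq=5124 A_ack=7000 B_seq=7000 B_ack=5124
After event 1: A_seq=5259 A_ack=7000 B_seq=7000 B_ack=5124

5259 7000 7000 5124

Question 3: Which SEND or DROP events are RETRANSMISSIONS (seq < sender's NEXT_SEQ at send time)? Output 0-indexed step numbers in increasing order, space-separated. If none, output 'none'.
Answer: 3 7

Derivation:
Step 0: SEND seq=5000 -> fresh
Step 1: DROP seq=5124 -> fresh
Step 2: SEND seq=5259 -> fresh
Step 3: SEND seq=5124 -> retransmit
Step 4: SEND seq=5369 -> fresh
Step 5: SEND seq=5453 -> fresh
Step 7: SEND seq=5124 -> retransmit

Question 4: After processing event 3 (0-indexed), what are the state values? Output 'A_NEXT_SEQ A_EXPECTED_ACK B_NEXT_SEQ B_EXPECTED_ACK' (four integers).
After event 0: A_seq=5124 A_ack=7000 B_seq=7000 B_ack=5124
After event 1: A_seq=5259 A_ack=7000 B_seq=7000 B_ack=5124
After event 2: A_seq=5369 A_ack=7000 B_seq=7000 B_ack=5124
After event 3: A_seq=5369 A_ack=7000 B_seq=7000 B_ack=5369

5369 7000 7000 5369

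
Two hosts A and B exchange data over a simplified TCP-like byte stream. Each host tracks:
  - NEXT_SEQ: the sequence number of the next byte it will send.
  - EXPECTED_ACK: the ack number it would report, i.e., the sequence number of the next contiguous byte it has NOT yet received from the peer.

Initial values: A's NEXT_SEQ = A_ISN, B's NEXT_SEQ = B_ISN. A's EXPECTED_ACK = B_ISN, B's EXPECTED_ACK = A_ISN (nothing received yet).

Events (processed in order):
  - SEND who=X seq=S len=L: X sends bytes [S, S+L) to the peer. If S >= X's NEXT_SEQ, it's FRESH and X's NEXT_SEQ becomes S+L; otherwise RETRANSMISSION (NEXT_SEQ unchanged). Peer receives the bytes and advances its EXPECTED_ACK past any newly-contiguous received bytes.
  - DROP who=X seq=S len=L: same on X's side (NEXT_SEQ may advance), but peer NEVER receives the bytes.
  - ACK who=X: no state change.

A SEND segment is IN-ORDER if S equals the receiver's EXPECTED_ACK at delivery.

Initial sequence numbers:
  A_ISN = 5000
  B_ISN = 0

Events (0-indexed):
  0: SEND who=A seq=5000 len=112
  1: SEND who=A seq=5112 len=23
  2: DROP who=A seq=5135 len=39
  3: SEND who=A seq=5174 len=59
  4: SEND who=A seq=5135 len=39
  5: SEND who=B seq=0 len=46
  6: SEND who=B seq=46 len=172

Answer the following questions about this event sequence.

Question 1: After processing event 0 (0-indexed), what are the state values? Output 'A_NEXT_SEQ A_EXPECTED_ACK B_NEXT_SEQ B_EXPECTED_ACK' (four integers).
After event 0: A_seq=5112 A_ack=0 B_seq=0 B_ack=5112

5112 0 0 5112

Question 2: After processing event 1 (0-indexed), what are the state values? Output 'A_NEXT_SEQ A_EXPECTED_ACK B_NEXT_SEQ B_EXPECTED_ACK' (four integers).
After event 0: A_seq=5112 A_ack=0 B_seq=0 B_ack=5112
After event 1: A_seq=5135 A_ack=0 B_seq=0 B_ack=5135

5135 0 0 5135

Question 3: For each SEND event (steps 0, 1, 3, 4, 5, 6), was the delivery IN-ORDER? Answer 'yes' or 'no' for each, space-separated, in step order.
Step 0: SEND seq=5000 -> in-order
Step 1: SEND seq=5112 -> in-order
Step 3: SEND seq=5174 -> out-of-order
Step 4: SEND seq=5135 -> in-order
Step 5: SEND seq=0 -> in-order
Step 6: SEND seq=46 -> in-order

Answer: yes yes no yes yes yes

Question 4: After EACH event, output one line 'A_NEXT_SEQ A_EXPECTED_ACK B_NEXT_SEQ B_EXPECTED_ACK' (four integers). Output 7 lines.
5112 0 0 5112
5135 0 0 5135
5174 0 0 5135
5233 0 0 5135
5233 0 0 5233
5233 46 46 5233
5233 218 218 5233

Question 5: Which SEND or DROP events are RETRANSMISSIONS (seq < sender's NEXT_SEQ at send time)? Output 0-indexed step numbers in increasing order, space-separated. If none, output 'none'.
Step 0: SEND seq=5000 -> fresh
Step 1: SEND seq=5112 -> fresh
Step 2: DROP seq=5135 -> fresh
Step 3: SEND seq=5174 -> fresh
Step 4: SEND seq=5135 -> retransmit
Step 5: SEND seq=0 -> fresh
Step 6: SEND seq=46 -> fresh

Answer: 4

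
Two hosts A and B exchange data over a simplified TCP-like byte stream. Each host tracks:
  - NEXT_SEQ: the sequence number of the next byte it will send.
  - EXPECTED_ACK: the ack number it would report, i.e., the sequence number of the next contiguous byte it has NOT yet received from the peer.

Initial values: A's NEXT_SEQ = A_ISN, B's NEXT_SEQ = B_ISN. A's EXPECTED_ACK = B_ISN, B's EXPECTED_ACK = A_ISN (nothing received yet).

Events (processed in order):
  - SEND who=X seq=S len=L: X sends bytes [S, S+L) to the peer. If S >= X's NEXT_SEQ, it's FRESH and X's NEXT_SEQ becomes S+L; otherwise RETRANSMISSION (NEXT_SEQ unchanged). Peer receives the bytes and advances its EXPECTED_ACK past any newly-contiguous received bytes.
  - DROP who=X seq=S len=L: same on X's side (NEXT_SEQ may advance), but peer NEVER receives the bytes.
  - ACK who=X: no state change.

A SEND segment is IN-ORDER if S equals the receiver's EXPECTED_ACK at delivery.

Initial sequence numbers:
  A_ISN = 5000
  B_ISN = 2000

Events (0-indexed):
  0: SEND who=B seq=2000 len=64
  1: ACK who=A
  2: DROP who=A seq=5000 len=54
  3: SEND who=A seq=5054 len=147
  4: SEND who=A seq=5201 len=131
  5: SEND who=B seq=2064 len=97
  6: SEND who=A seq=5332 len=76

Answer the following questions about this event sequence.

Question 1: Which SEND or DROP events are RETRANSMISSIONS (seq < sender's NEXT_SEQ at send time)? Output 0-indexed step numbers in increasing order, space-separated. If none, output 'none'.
Step 0: SEND seq=2000 -> fresh
Step 2: DROP seq=5000 -> fresh
Step 3: SEND seq=5054 -> fresh
Step 4: SEND seq=5201 -> fresh
Step 5: SEND seq=2064 -> fresh
Step 6: SEND seq=5332 -> fresh

Answer: none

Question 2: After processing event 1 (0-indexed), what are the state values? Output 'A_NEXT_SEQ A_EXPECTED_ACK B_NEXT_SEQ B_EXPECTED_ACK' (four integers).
After event 0: A_seq=5000 A_ack=2064 B_seq=2064 B_ack=5000
After event 1: A_seq=5000 A_ack=2064 B_seq=2064 B_ack=5000

5000 2064 2064 5000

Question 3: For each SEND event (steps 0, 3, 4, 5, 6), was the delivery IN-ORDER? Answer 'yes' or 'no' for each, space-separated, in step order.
Step 0: SEND seq=2000 -> in-order
Step 3: SEND seq=5054 -> out-of-order
Step 4: SEND seq=5201 -> out-of-order
Step 5: SEND seq=2064 -> in-order
Step 6: SEND seq=5332 -> out-of-order

Answer: yes no no yes no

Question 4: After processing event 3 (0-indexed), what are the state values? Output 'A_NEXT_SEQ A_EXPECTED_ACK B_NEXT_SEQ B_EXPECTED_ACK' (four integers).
After event 0: A_seq=5000 A_ack=2064 B_seq=2064 B_ack=5000
After event 1: A_seq=5000 A_ack=2064 B_seq=2064 B_ack=5000
After event 2: A_seq=5054 A_ack=2064 B_seq=2064 B_ack=5000
After event 3: A_seq=5201 A_ack=2064 B_seq=2064 B_ack=5000

5201 2064 2064 5000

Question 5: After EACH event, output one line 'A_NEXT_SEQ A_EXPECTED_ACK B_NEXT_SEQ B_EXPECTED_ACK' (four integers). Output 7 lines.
5000 2064 2064 5000
5000 2064 2064 5000
5054 2064 2064 5000
5201 2064 2064 5000
5332 2064 2064 5000
5332 2161 2161 5000
5408 2161 2161 5000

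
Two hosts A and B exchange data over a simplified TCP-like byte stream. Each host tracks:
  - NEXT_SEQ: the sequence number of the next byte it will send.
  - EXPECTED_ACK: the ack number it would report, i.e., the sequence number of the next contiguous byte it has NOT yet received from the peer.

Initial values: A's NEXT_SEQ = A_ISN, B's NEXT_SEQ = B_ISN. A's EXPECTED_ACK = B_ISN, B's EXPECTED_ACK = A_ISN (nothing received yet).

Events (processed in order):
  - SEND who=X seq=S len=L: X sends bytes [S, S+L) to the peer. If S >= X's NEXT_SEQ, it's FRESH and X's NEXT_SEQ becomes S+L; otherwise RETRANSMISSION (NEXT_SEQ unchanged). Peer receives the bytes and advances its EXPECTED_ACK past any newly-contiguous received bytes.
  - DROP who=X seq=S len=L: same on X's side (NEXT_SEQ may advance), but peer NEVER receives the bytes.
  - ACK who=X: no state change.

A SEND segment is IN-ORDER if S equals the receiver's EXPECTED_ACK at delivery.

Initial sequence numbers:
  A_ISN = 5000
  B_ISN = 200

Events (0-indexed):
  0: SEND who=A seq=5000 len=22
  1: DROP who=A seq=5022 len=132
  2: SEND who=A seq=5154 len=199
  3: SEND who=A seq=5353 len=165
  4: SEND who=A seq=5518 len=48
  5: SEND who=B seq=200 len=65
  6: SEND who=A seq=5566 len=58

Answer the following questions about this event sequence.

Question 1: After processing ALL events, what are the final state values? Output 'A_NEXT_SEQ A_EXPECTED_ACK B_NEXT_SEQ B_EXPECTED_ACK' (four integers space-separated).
Answer: 5624 265 265 5022

Derivation:
After event 0: A_seq=5022 A_ack=200 B_seq=200 B_ack=5022
After event 1: A_seq=5154 A_ack=200 B_seq=200 B_ack=5022
After event 2: A_seq=5353 A_ack=200 B_seq=200 B_ack=5022
After event 3: A_seq=5518 A_ack=200 B_seq=200 B_ack=5022
After event 4: A_seq=5566 A_ack=200 B_seq=200 B_ack=5022
After event 5: A_seq=5566 A_ack=265 B_seq=265 B_ack=5022
After event 6: A_seq=5624 A_ack=265 B_seq=265 B_ack=5022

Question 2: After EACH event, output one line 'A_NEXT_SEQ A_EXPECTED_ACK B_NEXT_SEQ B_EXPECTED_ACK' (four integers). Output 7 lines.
5022 200 200 5022
5154 200 200 5022
5353 200 200 5022
5518 200 200 5022
5566 200 200 5022
5566 265 265 5022
5624 265 265 5022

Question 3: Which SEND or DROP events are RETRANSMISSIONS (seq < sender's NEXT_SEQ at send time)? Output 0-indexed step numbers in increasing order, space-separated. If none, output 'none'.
Step 0: SEND seq=5000 -> fresh
Step 1: DROP seq=5022 -> fresh
Step 2: SEND seq=5154 -> fresh
Step 3: SEND seq=5353 -> fresh
Step 4: SEND seq=5518 -> fresh
Step 5: SEND seq=200 -> fresh
Step 6: SEND seq=5566 -> fresh

Answer: none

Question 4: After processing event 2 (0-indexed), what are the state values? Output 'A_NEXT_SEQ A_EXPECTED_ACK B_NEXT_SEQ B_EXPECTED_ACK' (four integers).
After event 0: A_seq=5022 A_ack=200 B_seq=200 B_ack=5022
After event 1: A_seq=5154 A_ack=200 B_seq=200 B_ack=5022
After event 2: A_seq=5353 A_ack=200 B_seq=200 B_ack=5022

5353 200 200 5022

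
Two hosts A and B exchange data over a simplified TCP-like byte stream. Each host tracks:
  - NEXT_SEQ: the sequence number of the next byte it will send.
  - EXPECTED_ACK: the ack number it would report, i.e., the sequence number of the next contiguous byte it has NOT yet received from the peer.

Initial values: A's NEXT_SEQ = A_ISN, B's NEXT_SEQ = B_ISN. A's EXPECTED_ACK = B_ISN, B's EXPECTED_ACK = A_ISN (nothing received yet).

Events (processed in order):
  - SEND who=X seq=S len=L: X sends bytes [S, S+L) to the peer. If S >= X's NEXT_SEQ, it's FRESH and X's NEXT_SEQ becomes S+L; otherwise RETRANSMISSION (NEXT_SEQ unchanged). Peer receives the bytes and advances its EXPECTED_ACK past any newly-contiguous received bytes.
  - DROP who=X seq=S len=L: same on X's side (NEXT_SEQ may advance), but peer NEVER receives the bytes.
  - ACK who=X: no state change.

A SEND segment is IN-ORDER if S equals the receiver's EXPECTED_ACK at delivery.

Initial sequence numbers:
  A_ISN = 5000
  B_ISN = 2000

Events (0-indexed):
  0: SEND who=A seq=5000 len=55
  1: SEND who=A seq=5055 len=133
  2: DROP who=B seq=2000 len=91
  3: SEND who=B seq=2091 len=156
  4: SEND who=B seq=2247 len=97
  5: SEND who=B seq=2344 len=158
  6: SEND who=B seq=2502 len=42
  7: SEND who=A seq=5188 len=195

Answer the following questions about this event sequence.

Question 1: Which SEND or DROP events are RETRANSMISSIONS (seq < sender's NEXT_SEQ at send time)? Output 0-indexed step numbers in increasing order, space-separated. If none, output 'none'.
Step 0: SEND seq=5000 -> fresh
Step 1: SEND seq=5055 -> fresh
Step 2: DROP seq=2000 -> fresh
Step 3: SEND seq=2091 -> fresh
Step 4: SEND seq=2247 -> fresh
Step 5: SEND seq=2344 -> fresh
Step 6: SEND seq=2502 -> fresh
Step 7: SEND seq=5188 -> fresh

Answer: none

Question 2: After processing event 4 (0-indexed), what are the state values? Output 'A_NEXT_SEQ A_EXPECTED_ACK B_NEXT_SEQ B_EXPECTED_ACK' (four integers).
After event 0: A_seq=5055 A_ack=2000 B_seq=2000 B_ack=5055
After event 1: A_seq=5188 A_ack=2000 B_seq=2000 B_ack=5188
After event 2: A_seq=5188 A_ack=2000 B_seq=2091 B_ack=5188
After event 3: A_seq=5188 A_ack=2000 B_seq=2247 B_ack=5188
After event 4: A_seq=5188 A_ack=2000 B_seq=2344 B_ack=5188

5188 2000 2344 5188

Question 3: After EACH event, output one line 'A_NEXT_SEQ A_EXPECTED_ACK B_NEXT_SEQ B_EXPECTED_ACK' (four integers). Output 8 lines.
5055 2000 2000 5055
5188 2000 2000 5188
5188 2000 2091 5188
5188 2000 2247 5188
5188 2000 2344 5188
5188 2000 2502 5188
5188 2000 2544 5188
5383 2000 2544 5383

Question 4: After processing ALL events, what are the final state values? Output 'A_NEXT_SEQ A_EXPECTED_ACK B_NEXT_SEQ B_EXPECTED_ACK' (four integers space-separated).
Answer: 5383 2000 2544 5383

Derivation:
After event 0: A_seq=5055 A_ack=2000 B_seq=2000 B_ack=5055
After event 1: A_seq=5188 A_ack=2000 B_seq=2000 B_ack=5188
After event 2: A_seq=5188 A_ack=2000 B_seq=2091 B_ack=5188
After event 3: A_seq=5188 A_ack=2000 B_seq=2247 B_ack=5188
After event 4: A_seq=5188 A_ack=2000 B_seq=2344 B_ack=5188
After event 5: A_seq=5188 A_ack=2000 B_seq=2502 B_ack=5188
After event 6: A_seq=5188 A_ack=2000 B_seq=2544 B_ack=5188
After event 7: A_seq=5383 A_ack=2000 B_seq=2544 B_ack=5383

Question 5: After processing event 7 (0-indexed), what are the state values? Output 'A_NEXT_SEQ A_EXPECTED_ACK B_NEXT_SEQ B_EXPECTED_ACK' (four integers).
After event 0: A_seq=5055 A_ack=2000 B_seq=2000 B_ack=5055
After event 1: A_seq=5188 A_ack=2000 B_seq=2000 B_ack=5188
After event 2: A_seq=5188 A_ack=2000 B_seq=2091 B_ack=5188
After event 3: A_seq=5188 A_ack=2000 B_seq=2247 B_ack=5188
After event 4: A_seq=5188 A_ack=2000 B_seq=2344 B_ack=5188
After event 5: A_seq=5188 A_ack=2000 B_seq=2502 B_ack=5188
After event 6: A_seq=5188 A_ack=2000 B_seq=2544 B_ack=5188
After event 7: A_seq=5383 A_ack=2000 B_seq=2544 B_ack=5383

5383 2000 2544 5383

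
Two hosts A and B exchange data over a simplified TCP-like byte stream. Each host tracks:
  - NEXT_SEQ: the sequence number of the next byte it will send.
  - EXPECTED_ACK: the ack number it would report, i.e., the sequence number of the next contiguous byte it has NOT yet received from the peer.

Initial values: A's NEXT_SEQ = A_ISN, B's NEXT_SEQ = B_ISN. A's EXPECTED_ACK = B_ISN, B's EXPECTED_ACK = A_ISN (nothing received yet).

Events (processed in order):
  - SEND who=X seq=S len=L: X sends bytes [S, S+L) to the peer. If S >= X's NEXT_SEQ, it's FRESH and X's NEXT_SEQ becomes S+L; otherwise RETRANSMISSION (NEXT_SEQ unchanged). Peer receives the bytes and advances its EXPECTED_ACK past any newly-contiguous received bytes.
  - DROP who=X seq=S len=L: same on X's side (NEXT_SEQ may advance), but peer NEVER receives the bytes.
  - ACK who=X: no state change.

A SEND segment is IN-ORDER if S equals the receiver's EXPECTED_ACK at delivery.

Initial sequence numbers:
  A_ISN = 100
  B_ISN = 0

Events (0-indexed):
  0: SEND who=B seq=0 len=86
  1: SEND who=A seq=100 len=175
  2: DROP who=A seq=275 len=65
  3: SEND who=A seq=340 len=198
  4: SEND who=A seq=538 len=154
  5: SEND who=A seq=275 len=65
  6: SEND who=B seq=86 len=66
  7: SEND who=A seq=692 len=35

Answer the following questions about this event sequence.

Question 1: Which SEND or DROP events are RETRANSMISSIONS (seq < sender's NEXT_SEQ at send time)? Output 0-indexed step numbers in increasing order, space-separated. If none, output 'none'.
Answer: 5

Derivation:
Step 0: SEND seq=0 -> fresh
Step 1: SEND seq=100 -> fresh
Step 2: DROP seq=275 -> fresh
Step 3: SEND seq=340 -> fresh
Step 4: SEND seq=538 -> fresh
Step 5: SEND seq=275 -> retransmit
Step 6: SEND seq=86 -> fresh
Step 7: SEND seq=692 -> fresh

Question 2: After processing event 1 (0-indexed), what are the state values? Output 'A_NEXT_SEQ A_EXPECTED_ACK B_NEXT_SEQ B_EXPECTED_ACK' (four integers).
After event 0: A_seq=100 A_ack=86 B_seq=86 B_ack=100
After event 1: A_seq=275 A_ack=86 B_seq=86 B_ack=275

275 86 86 275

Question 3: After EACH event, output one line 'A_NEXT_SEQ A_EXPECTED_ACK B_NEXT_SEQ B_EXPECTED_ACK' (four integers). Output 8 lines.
100 86 86 100
275 86 86 275
340 86 86 275
538 86 86 275
692 86 86 275
692 86 86 692
692 152 152 692
727 152 152 727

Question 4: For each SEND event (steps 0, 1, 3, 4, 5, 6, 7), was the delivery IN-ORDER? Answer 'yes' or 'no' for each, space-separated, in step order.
Answer: yes yes no no yes yes yes

Derivation:
Step 0: SEND seq=0 -> in-order
Step 1: SEND seq=100 -> in-order
Step 3: SEND seq=340 -> out-of-order
Step 4: SEND seq=538 -> out-of-order
Step 5: SEND seq=275 -> in-order
Step 6: SEND seq=86 -> in-order
Step 7: SEND seq=692 -> in-order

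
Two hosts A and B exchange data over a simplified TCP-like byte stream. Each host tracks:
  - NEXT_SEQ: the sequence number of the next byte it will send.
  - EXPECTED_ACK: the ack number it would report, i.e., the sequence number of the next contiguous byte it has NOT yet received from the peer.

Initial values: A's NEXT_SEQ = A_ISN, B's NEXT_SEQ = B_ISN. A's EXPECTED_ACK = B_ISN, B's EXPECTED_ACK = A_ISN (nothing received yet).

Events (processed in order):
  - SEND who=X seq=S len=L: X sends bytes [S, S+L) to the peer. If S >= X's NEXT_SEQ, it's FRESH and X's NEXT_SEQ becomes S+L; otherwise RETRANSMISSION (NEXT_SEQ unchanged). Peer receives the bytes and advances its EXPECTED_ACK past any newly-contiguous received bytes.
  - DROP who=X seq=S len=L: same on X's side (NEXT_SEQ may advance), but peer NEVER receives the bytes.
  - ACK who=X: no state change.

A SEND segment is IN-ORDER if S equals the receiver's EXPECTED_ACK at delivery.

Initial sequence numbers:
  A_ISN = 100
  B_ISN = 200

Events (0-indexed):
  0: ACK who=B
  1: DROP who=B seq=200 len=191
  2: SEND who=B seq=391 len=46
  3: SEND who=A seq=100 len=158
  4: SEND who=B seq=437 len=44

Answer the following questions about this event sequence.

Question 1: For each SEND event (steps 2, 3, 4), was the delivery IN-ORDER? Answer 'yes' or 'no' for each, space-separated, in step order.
Step 2: SEND seq=391 -> out-of-order
Step 3: SEND seq=100 -> in-order
Step 4: SEND seq=437 -> out-of-order

Answer: no yes no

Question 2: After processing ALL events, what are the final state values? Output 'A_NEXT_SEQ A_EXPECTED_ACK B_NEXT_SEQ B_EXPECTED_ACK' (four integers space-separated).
After event 0: A_seq=100 A_ack=200 B_seq=200 B_ack=100
After event 1: A_seq=100 A_ack=200 B_seq=391 B_ack=100
After event 2: A_seq=100 A_ack=200 B_seq=437 B_ack=100
After event 3: A_seq=258 A_ack=200 B_seq=437 B_ack=258
After event 4: A_seq=258 A_ack=200 B_seq=481 B_ack=258

Answer: 258 200 481 258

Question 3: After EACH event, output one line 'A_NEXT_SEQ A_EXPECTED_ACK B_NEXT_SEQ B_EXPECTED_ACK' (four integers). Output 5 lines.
100 200 200 100
100 200 391 100
100 200 437 100
258 200 437 258
258 200 481 258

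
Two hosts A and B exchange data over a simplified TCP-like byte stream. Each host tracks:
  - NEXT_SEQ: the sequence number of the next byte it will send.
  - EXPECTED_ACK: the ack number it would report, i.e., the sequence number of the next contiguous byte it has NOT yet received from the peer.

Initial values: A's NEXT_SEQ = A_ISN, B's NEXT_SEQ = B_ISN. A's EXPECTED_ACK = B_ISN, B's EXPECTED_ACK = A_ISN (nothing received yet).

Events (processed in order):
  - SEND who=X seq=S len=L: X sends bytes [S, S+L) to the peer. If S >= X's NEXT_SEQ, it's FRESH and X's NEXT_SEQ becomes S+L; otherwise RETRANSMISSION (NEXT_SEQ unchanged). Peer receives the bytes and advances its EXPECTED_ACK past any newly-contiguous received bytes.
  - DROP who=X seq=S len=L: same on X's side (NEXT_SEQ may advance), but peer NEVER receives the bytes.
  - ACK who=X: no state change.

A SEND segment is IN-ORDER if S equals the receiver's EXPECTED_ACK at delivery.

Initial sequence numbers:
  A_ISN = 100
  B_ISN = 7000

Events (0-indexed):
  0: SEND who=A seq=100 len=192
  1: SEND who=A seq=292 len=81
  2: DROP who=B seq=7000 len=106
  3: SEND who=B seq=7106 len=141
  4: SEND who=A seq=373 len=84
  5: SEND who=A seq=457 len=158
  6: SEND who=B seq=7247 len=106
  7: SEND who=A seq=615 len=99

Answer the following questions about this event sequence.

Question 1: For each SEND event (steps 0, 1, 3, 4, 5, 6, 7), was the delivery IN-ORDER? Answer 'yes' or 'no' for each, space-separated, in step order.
Answer: yes yes no yes yes no yes

Derivation:
Step 0: SEND seq=100 -> in-order
Step 1: SEND seq=292 -> in-order
Step 3: SEND seq=7106 -> out-of-order
Step 4: SEND seq=373 -> in-order
Step 5: SEND seq=457 -> in-order
Step 6: SEND seq=7247 -> out-of-order
Step 7: SEND seq=615 -> in-order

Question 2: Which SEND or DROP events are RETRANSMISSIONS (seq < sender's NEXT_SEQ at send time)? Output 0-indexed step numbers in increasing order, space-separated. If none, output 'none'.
Answer: none

Derivation:
Step 0: SEND seq=100 -> fresh
Step 1: SEND seq=292 -> fresh
Step 2: DROP seq=7000 -> fresh
Step 3: SEND seq=7106 -> fresh
Step 4: SEND seq=373 -> fresh
Step 5: SEND seq=457 -> fresh
Step 6: SEND seq=7247 -> fresh
Step 7: SEND seq=615 -> fresh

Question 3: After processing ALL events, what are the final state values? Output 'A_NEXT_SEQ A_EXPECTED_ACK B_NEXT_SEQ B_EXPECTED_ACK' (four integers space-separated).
Answer: 714 7000 7353 714

Derivation:
After event 0: A_seq=292 A_ack=7000 B_seq=7000 B_ack=292
After event 1: A_seq=373 A_ack=7000 B_seq=7000 B_ack=373
After event 2: A_seq=373 A_ack=7000 B_seq=7106 B_ack=373
After event 3: A_seq=373 A_ack=7000 B_seq=7247 B_ack=373
After event 4: A_seq=457 A_ack=7000 B_seq=7247 B_ack=457
After event 5: A_seq=615 A_ack=7000 B_seq=7247 B_ack=615
After event 6: A_seq=615 A_ack=7000 B_seq=7353 B_ack=615
After event 7: A_seq=714 A_ack=7000 B_seq=7353 B_ack=714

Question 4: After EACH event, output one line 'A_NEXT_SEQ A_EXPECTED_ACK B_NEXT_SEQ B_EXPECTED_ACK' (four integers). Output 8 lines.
292 7000 7000 292
373 7000 7000 373
373 7000 7106 373
373 7000 7247 373
457 7000 7247 457
615 7000 7247 615
615 7000 7353 615
714 7000 7353 714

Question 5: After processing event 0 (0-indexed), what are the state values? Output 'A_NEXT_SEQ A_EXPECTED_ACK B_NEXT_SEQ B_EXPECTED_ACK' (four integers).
After event 0: A_seq=292 A_ack=7000 B_seq=7000 B_ack=292

292 7000 7000 292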